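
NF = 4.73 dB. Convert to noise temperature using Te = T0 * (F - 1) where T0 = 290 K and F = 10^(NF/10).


NF_lin = 10^(4.73/10) = 2.971666
Te = 290 * (2.971666 - 1) = 571.8 K

571.8 K


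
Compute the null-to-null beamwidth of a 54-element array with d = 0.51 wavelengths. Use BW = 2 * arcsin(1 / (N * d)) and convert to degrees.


1/(N*d) = 1/(54*0.51) = 0.036311
BW = 2*arcsin(0.036311) = 4.2 degrees

4.2 degrees


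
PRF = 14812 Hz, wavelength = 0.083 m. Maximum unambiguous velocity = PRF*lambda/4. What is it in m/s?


V_ua = 14812 * 0.083 / 4 = 307.3 m/s

307.3 m/s


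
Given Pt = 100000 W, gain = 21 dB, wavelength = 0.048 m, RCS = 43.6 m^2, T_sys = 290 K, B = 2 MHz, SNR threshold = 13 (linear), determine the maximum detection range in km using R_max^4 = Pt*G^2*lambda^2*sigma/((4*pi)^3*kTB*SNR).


G_lin = 10^(21/10) = 125.892541
R^4 = 100000 * 125.892541^2 * 0.048^2 * 43.6 / ((4*pi)^3 * 1.38e-23 * 290 * 2000000.0 * 13)
R^4 = 7.71061e17 m^4
R_max = (7.71061e17)^(1/4) = 29632.8 m = 29.6 km

29.6 km


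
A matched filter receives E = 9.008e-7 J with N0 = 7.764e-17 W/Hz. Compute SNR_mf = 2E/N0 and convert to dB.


SNR_lin = 2 * 9.008e-7 / 7.764e-17 = 2.32e10
SNR_dB = 10*log10(2.32e10) = 103.7 dB

103.7 dB


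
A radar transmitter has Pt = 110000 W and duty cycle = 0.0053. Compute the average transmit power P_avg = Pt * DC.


P_avg = 110000 * 0.0053 = 583.0 W

583.0 W


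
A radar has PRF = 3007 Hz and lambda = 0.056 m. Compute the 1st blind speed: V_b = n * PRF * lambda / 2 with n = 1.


V_blind = 1 * 3007 * 0.056 / 2 = 84.2 m/s

84.2 m/s


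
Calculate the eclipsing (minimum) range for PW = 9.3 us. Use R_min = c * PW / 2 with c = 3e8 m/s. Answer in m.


R_min = 3e8 * 9.3e-6 / 2 = 1395.0 m

1395.0 m


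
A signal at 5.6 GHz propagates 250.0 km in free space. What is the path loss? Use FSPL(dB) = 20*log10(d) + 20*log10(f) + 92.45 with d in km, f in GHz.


20*log10(250.0) = 47.96
20*log10(5.6) = 14.96
FSPL = 155.4 dB

155.4 dB


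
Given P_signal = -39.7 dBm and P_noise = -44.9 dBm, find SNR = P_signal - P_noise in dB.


SNR = -39.7 - (-44.9) = 5.2 dB

5.2 dB


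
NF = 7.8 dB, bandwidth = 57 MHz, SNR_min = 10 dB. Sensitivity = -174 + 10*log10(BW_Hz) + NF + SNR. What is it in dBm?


10*log10(57000000.0) = 77.56
S = -174 + 77.56 + 7.8 + 10 = -78.6 dBm

-78.6 dBm


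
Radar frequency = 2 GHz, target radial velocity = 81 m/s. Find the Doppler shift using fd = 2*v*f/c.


fd = 2 * 81 * 2000000000.0 / 3e8 = 1080.0 Hz

1080.0 Hz


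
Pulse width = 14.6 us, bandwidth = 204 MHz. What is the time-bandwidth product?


TBP = 14.6 * 204 = 2978.4

2978.4


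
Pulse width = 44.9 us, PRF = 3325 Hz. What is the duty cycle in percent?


DC = 44.9e-6 * 3325 * 100 = 14.93%

14.93%


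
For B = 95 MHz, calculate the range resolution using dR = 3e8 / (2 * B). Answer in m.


dR = 3e8 / (2 * 95000000.0) = 1.58 m

1.58 m


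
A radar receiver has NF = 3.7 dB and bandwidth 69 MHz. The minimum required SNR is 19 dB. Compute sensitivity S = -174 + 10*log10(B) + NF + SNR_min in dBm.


10*log10(69000000.0) = 78.39
S = -174 + 78.39 + 3.7 + 19 = -72.9 dBm

-72.9 dBm


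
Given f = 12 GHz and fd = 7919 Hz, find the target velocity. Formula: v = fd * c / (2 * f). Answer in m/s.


v = 7919 * 3e8 / (2 * 12000000000.0) = 99.0 m/s

99.0 m/s


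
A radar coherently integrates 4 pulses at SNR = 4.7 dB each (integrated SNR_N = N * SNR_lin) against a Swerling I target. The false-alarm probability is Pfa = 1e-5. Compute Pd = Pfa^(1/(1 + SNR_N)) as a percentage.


SNR_lin = 10^(4.7/10) = 2.95121
SNR_N = 4 * 2.95121 = 11.80484
1/(1 + SNR_N) = 1/12.80484 = 0.0780955
Pd = (1e-5)^0.0780955 = 0.40693
Pd = 40.7%

40.7%


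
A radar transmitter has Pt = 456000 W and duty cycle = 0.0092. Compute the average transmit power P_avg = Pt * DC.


P_avg = 456000 * 0.0092 = 4195.2 W

4195.2 W


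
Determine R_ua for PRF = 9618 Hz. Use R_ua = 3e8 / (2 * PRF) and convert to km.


R_ua = 3e8 / (2 * 9618) = 15595.8 m = 15.6 km

15.6 km


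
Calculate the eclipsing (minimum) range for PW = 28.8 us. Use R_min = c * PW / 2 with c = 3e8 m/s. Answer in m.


R_min = 3e8 * 28.8e-6 / 2 = 4320.0 m

4320.0 m


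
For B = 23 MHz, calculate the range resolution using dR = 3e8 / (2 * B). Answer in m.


dR = 3e8 / (2 * 23000000.0) = 6.52 m

6.52 m


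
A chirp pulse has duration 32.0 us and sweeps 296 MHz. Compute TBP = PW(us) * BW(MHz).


TBP = 32.0 * 296 = 9472.0

9472.0


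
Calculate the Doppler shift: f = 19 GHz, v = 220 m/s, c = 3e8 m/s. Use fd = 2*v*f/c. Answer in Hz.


fd = 2 * 220 * 19000000000.0 / 3e8 = 27866.7 Hz

27866.7 Hz


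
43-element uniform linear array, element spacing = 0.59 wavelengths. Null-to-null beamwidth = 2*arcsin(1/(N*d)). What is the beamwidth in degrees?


1/(N*d) = 1/(43*0.59) = 0.039417
BW = 2*arcsin(0.039417) = 4.5 degrees

4.5 degrees


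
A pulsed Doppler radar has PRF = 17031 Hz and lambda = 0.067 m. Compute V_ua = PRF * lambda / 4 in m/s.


V_ua = 17031 * 0.067 / 4 = 285.3 m/s

285.3 m/s


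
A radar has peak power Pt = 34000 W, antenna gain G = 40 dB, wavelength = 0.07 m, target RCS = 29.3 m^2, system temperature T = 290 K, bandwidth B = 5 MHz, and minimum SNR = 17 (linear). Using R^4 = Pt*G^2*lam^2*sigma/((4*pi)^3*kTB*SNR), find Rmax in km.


G_lin = 10^(40/10) = 10000.0
R^4 = 34000 * 10000.0^2 * 0.07^2 * 29.3 / ((4*pi)^3 * 1.38e-23 * 290 * 5000000.0 * 17)
R^4 = 7.23131e20 m^4
R_max = (7.23131e20)^(1/4) = 163985.0 m = 164.0 km

164.0 km


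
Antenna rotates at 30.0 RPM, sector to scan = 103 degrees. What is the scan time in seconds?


t = 103 / (30.0 * 360) * 60 = 0.57 s

0.57 s


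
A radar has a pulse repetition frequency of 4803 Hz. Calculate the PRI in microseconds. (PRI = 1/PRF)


PRI = 1/4803 = 0.0002082032 s = 208.2 us

208.2 us


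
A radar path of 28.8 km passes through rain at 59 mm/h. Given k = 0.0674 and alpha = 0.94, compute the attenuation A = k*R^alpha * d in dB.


gamma = 0.0674 * 59^0.94 = 3.113585 dB/km
A = 3.113585 * 28.8 = 89.67 dB

89.67 dB


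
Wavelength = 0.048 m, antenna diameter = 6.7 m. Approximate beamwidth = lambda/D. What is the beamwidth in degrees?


BW_rad = 0.048 / 6.7 = 0.007164
BW_deg = 0.41 degrees

0.41 degrees


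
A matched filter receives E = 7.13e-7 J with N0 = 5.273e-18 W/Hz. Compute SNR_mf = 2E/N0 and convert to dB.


SNR_lin = 2 * 7.13e-7 / 5.273e-18 = 2.704e11
SNR_dB = 10*log10(2.704e11) = 114.3 dB

114.3 dB


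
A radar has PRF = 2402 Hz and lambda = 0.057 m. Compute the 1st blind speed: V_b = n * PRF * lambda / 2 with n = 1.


V_blind = 1 * 2402 * 0.057 / 2 = 68.5 m/s

68.5 m/s


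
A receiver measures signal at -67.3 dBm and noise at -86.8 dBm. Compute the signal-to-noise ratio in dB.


SNR = -67.3 - (-86.8) = 19.5 dB

19.5 dB


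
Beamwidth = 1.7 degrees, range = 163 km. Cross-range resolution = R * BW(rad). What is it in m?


BW_rad = 0.029670597
CR = 163000 * 0.029670597 = 4836.3 m

4836.3 m


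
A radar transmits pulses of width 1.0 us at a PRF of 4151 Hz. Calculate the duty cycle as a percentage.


DC = 1.0e-6 * 4151 * 100 = 0.42%

0.42%


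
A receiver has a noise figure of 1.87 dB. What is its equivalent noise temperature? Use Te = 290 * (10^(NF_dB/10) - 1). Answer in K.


NF_lin = 10^(1.87/10) = 1.538155
Te = 290 * (1.538155 - 1) = 156.1 K

156.1 K


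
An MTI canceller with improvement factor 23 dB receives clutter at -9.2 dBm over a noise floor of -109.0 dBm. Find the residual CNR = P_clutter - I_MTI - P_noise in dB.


CNR = -9.2 - 23 - (-109.0) = 76.8 dB

76.8 dB


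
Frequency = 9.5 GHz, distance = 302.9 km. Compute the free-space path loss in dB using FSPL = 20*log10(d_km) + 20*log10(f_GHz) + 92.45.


20*log10(302.9) = 49.63
20*log10(9.5) = 19.55
FSPL = 161.6 dB

161.6 dB


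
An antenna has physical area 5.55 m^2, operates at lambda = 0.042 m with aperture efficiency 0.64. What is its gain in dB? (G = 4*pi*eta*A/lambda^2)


G_linear = 4*pi*0.64*5.55/0.042^2 = 25303.71
G_dB = 10*log10(25303.71) = 44.0 dB

44.0 dB


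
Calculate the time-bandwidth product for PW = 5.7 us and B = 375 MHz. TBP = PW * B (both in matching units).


TBP = 5.7 * 375 = 2137.5

2137.5


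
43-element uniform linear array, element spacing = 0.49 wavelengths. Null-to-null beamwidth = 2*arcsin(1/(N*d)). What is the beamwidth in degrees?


1/(N*d) = 1/(43*0.49) = 0.047461
BW = 2*arcsin(0.047461) = 5.4 degrees

5.4 degrees


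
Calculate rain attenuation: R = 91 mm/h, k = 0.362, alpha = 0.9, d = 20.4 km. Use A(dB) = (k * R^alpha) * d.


gamma = 0.362 * 91^0.9 = 20.981949 dB/km
A = 20.981949 * 20.4 = 428.03 dB

428.03 dB


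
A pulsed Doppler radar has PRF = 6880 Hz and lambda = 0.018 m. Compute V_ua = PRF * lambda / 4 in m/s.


V_ua = 6880 * 0.018 / 4 = 31.0 m/s

31.0 m/s


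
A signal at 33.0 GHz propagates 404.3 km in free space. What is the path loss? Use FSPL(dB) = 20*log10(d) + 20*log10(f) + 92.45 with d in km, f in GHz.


20*log10(404.3) = 52.13
20*log10(33.0) = 30.37
FSPL = 175.0 dB

175.0 dB


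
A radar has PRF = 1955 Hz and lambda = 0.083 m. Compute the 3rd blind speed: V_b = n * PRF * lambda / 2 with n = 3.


V_blind = 3 * 1955 * 0.083 / 2 = 243.4 m/s

243.4 m/s


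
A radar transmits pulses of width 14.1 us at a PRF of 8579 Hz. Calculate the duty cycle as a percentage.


DC = 14.1e-6 * 8579 * 100 = 12.1%

12.1%


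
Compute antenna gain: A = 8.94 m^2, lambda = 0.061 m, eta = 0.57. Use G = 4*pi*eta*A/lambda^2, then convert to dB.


G_linear = 4*pi*0.57*8.94/0.061^2 = 17209.27
G_dB = 10*log10(17209.27) = 42.4 dB

42.4 dB


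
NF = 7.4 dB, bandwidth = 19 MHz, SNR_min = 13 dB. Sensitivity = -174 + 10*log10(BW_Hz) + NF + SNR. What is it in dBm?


10*log10(19000000.0) = 72.79
S = -174 + 72.79 + 7.4 + 13 = -80.8 dBm

-80.8 dBm


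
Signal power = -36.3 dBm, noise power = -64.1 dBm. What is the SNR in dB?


SNR = -36.3 - (-64.1) = 27.8 dB

27.8 dB


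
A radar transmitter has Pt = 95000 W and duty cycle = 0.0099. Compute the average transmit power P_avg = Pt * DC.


P_avg = 95000 * 0.0099 = 940.5 W

940.5 W


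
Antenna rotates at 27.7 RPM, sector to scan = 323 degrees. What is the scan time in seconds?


t = 323 / (27.7 * 360) * 60 = 1.94 s

1.94 s


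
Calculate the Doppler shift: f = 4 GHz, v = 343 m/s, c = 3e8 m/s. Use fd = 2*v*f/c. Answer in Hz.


fd = 2 * 343 * 4000000000.0 / 3e8 = 9146.7 Hz

9146.7 Hz


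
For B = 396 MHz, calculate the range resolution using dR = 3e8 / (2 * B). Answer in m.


dR = 3e8 / (2 * 396000000.0) = 0.38 m

0.38 m


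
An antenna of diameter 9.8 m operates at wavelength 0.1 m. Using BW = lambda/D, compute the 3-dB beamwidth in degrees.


BW_rad = 0.1 / 9.8 = 0.010204
BW_deg = 0.58 degrees

0.58 degrees


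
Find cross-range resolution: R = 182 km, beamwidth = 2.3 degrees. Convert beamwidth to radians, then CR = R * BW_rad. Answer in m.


BW_rad = 0.040142573
CR = 182000 * 0.040142573 = 7305.9 m

7305.9 m


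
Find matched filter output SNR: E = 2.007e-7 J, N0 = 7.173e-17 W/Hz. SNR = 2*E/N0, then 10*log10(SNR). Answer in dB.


SNR_lin = 2 * 2.007e-7 / 7.173e-17 = 5.596e9
SNR_dB = 10*log10(5.596e9) = 97.5 dB

97.5 dB


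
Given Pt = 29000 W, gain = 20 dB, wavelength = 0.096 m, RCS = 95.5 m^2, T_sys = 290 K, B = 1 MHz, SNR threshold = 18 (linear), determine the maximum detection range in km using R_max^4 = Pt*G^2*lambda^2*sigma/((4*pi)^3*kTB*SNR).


G_lin = 10^(20/10) = 100.0
R^4 = 29000 * 100.0^2 * 0.096^2 * 95.5 / ((4*pi)^3 * 1.38e-23 * 290 * 1000000.0 * 18)
R^4 = 1.78552e18 m^4
R_max = (1.78552e18)^(1/4) = 36554.5 m = 36.6 km

36.6 km


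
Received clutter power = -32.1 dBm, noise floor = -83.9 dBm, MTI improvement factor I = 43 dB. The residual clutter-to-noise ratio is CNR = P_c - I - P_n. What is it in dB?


CNR = -32.1 - 43 - (-83.9) = 8.8 dB

8.8 dB


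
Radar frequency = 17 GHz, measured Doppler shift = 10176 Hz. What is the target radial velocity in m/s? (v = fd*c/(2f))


v = 10176 * 3e8 / (2 * 17000000000.0) = 89.8 m/s

89.8 m/s


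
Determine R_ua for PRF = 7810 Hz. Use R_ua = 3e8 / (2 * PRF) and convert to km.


R_ua = 3e8 / (2 * 7810) = 19206.1 m = 19.2 km

19.2 km


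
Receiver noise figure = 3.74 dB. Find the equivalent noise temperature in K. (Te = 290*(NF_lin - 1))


NF_lin = 10^(3.74/10) = 2.36592
Te = 290 * (2.36592 - 1) = 396.1 K

396.1 K


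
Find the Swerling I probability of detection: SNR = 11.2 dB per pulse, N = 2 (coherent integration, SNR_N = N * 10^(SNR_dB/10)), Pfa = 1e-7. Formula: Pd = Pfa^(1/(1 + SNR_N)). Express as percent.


SNR_lin = 10^(11.2/10) = 13.18257
SNR_N = 2 * 13.18257 = 26.36514
1/(1 + SNR_N) = 1/27.36514 = 0.0365428
Pd = (1e-7)^0.0365428 = 0.55488
Pd = 55.5%

55.5%


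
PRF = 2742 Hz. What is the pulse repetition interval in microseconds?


PRI = 1/2742 = 0.0003646973 s = 364.7 us

364.7 us


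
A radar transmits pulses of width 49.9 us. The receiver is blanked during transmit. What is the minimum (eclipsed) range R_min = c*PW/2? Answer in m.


R_min = 3e8 * 49.9e-6 / 2 = 7485.0 m

7485.0 m


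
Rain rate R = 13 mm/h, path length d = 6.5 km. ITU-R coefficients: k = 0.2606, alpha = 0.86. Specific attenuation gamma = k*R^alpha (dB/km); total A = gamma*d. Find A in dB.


gamma = 0.2606 * 13^0.86 = 2.365733 dB/km
A = 2.365733 * 6.5 = 15.38 dB

15.38 dB


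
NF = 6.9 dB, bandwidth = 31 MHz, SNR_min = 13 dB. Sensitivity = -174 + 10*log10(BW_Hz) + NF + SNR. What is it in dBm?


10*log10(31000000.0) = 74.91
S = -174 + 74.91 + 6.9 + 13 = -79.2 dBm

-79.2 dBm


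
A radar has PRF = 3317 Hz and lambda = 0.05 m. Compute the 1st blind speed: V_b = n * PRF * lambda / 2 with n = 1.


V_blind = 1 * 3317 * 0.05 / 2 = 82.9 m/s

82.9 m/s


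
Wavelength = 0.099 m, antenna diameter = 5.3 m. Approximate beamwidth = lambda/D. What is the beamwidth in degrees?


BW_rad = 0.099 / 5.3 = 0.018679
BW_deg = 1.07 degrees

1.07 degrees


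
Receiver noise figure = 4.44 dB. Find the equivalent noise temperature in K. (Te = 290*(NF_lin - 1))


NF_lin = 10^(4.44/10) = 2.779713
Te = 290 * (2.779713 - 1) = 516.1 K

516.1 K


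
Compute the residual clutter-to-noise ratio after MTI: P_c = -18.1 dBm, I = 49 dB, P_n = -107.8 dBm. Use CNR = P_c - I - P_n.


CNR = -18.1 - 49 - (-107.8) = 40.7 dB

40.7 dB


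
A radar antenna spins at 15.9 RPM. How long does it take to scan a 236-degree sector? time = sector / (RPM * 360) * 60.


t = 236 / (15.9 * 360) * 60 = 2.47 s

2.47 s


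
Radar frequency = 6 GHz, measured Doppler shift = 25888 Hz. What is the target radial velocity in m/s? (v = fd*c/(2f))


v = 25888 * 3e8 / (2 * 6000000000.0) = 647.2 m/s

647.2 m/s


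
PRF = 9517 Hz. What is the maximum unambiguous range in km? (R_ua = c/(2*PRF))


R_ua = 3e8 / (2 * 9517) = 15761.3 m = 15.8 km

15.8 km


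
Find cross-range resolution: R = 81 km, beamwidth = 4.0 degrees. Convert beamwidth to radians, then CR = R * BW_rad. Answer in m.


BW_rad = 0.06981317
CR = 81000 * 0.06981317 = 5654.9 m

5654.9 m


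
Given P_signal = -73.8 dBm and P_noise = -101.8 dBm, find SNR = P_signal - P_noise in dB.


SNR = -73.8 - (-101.8) = 28.0 dB

28.0 dB


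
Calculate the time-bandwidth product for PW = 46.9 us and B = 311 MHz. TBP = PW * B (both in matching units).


TBP = 46.9 * 311 = 14585.9

14585.9


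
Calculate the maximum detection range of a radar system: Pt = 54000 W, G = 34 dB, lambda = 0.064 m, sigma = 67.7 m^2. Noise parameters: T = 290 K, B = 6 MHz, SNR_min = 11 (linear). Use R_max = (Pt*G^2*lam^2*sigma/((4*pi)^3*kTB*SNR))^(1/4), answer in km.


G_lin = 10^(34/10) = 2511.886432
R^4 = 54000 * 2511.886432^2 * 0.064^2 * 67.7 / ((4*pi)^3 * 1.38e-23 * 290 * 6000000.0 * 11)
R^4 = 1.80257e20 m^4
R_max = (1.80257e20)^(1/4) = 115870.5 m = 115.9 km

115.9 km


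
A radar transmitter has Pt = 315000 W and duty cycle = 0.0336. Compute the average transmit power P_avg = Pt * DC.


P_avg = 315000 * 0.0336 = 10584.0 W

10584.0 W


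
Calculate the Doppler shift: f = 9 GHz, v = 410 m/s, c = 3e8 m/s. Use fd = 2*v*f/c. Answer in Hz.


fd = 2 * 410 * 9000000000.0 / 3e8 = 24600.0 Hz

24600.0 Hz


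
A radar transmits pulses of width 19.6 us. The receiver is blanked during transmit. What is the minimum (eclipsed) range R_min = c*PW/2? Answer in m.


R_min = 3e8 * 19.6e-6 / 2 = 2940.0 m

2940.0 m


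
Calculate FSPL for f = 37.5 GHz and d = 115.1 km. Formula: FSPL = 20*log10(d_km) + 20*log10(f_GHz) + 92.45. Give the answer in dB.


20*log10(115.1) = 41.22
20*log10(37.5) = 31.48
FSPL = 165.2 dB

165.2 dB


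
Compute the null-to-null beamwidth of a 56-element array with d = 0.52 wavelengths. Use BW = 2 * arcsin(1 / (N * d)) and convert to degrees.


1/(N*d) = 1/(56*0.52) = 0.034341
BW = 2*arcsin(0.034341) = 3.9 degrees

3.9 degrees


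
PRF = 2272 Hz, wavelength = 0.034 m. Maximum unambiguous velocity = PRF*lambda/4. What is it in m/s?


V_ua = 2272 * 0.034 / 4 = 19.3 m/s

19.3 m/s


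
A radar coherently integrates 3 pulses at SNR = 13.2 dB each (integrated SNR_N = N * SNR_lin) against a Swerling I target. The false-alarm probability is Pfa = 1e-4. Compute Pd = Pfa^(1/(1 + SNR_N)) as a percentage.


SNR_lin = 10^(13.2/10) = 20.89296
SNR_N = 3 * 20.89296 = 62.67888
1/(1 + SNR_N) = 1/63.67888 = 0.0157038
Pd = (1e-4)^0.0157038 = 0.86534
Pd = 86.5%

86.5%


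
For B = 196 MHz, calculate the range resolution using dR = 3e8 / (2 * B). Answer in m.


dR = 3e8 / (2 * 196000000.0) = 0.77 m

0.77 m


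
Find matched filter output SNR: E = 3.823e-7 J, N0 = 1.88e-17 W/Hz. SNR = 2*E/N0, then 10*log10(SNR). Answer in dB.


SNR_lin = 2 * 3.823e-7 / 1.88e-17 = 4.067e10
SNR_dB = 10*log10(4.067e10) = 106.1 dB

106.1 dB


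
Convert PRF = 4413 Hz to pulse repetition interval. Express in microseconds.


PRI = 1/4413 = 0.0002266032 s = 226.6 us

226.6 us


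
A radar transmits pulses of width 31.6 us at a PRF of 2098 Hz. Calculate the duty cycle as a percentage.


DC = 31.6e-6 * 2098 * 100 = 6.63%

6.63%


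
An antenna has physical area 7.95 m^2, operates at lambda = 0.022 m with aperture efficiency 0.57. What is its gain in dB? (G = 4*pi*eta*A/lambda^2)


G_linear = 4*pi*0.57*7.95/0.022^2 = 117653.94
G_dB = 10*log10(117653.94) = 50.7 dB

50.7 dB


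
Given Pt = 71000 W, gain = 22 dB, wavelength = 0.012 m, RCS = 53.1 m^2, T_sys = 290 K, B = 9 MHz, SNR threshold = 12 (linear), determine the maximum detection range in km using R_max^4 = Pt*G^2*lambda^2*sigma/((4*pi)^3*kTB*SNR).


G_lin = 10^(22/10) = 158.489319
R^4 = 71000 * 158.489319^2 * 0.012^2 * 53.1 / ((4*pi)^3 * 1.38e-23 * 290 * 9000000.0 * 12)
R^4 = 1.58996e16 m^4
R_max = (1.58996e16)^(1/4) = 11229.1 m = 11.2 km

11.2 km


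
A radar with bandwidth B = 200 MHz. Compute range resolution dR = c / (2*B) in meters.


dR = 3e8 / (2 * 200000000.0) = 0.75 m

0.75 m


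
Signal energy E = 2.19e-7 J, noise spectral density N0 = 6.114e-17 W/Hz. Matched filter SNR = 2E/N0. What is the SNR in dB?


SNR_lin = 2 * 2.19e-7 / 6.114e-17 = 7.164e9
SNR_dB = 10*log10(7.164e9) = 98.6 dB

98.6 dB


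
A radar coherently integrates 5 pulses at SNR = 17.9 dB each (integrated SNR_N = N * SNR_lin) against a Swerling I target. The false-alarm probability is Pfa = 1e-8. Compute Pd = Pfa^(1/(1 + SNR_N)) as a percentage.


SNR_lin = 10^(17.9/10) = 61.6595
SNR_N = 5 * 61.6595 = 308.2975
1/(1 + SNR_N) = 1/309.2975 = 0.0032331
Pd = (1e-8)^0.0032331 = 0.94218
Pd = 94.2%

94.2%


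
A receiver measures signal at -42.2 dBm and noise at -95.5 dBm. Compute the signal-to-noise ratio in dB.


SNR = -42.2 - (-95.5) = 53.3 dB

53.3 dB


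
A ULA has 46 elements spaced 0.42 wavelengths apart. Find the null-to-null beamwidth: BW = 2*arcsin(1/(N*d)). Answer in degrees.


1/(N*d) = 1/(46*0.42) = 0.05176
BW = 2*arcsin(0.05176) = 5.9 degrees

5.9 degrees


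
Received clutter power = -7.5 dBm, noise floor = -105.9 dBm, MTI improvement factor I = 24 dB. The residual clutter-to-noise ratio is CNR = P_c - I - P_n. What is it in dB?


CNR = -7.5 - 24 - (-105.9) = 74.4 dB

74.4 dB


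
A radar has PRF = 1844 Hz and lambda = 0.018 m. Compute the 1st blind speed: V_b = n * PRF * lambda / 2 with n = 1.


V_blind = 1 * 1844 * 0.018 / 2 = 16.6 m/s

16.6 m/s


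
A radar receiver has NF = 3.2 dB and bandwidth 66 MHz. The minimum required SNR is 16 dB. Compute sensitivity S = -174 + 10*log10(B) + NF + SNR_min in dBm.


10*log10(66000000.0) = 78.2
S = -174 + 78.2 + 3.2 + 16 = -76.6 dBm

-76.6 dBm


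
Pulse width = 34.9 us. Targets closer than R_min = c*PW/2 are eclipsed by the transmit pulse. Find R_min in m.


R_min = 3e8 * 34.9e-6 / 2 = 5235.0 m

5235.0 m


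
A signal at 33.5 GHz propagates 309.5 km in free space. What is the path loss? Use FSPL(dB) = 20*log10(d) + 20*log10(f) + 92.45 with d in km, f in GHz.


20*log10(309.5) = 49.81
20*log10(33.5) = 30.5
FSPL = 172.8 dB

172.8 dB


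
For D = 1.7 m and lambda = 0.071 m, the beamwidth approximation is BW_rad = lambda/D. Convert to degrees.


BW_rad = 0.071 / 1.7 = 0.041765
BW_deg = 2.39 degrees

2.39 degrees


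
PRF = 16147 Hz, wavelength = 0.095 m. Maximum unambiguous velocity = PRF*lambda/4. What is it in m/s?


V_ua = 16147 * 0.095 / 4 = 383.5 m/s

383.5 m/s


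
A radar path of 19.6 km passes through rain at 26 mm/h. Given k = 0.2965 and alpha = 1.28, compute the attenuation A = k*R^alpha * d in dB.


gamma = 0.2965 * 26^1.28 = 19.195109 dB/km
A = 19.195109 * 19.6 = 376.22 dB

376.22 dB


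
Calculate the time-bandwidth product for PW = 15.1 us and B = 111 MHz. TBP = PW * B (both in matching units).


TBP = 15.1 * 111 = 1676.1

1676.1


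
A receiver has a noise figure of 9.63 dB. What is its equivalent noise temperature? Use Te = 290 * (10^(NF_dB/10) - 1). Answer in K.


NF_lin = 10^(9.63/10) = 9.183326
Te = 290 * (9.183326 - 1) = 2373.2 K

2373.2 K


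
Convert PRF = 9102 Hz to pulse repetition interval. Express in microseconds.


PRI = 1/9102 = 0.000109866 s = 109.9 us

109.9 us


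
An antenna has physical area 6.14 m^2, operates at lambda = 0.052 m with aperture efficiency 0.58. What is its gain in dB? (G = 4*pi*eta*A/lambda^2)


G_linear = 4*pi*0.58*6.14/0.052^2 = 16550.06
G_dB = 10*log10(16550.06) = 42.2 dB

42.2 dB


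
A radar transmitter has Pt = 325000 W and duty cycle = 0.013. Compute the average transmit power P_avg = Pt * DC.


P_avg = 325000 * 0.013 = 4225.0 W

4225.0 W


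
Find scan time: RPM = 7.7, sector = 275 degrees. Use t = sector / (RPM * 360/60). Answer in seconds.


t = 275 / (7.7 * 360) * 60 = 5.95 s

5.95 s


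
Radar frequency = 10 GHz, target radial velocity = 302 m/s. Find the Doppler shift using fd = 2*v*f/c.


fd = 2 * 302 * 10000000000.0 / 3e8 = 20133.3 Hz

20133.3 Hz


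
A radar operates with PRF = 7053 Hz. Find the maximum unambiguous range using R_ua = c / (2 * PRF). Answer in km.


R_ua = 3e8 / (2 * 7053) = 21267.5 m = 21.3 km

21.3 km


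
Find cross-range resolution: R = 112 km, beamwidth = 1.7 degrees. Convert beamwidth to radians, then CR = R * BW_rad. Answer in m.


BW_rad = 0.029670597
CR = 112000 * 0.029670597 = 3323.1 m

3323.1 m


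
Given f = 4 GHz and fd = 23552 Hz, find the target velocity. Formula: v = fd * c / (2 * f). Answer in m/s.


v = 23552 * 3e8 / (2 * 4000000000.0) = 883.2 m/s

883.2 m/s


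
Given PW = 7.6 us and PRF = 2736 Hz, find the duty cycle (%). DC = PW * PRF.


DC = 7.6e-6 * 2736 * 100 = 2.08%

2.08%


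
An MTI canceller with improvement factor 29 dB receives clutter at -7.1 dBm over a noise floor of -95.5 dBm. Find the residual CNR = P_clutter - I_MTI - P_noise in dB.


CNR = -7.1 - 29 - (-95.5) = 59.4 dB

59.4 dB


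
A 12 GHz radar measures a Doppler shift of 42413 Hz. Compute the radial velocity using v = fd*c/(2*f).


v = 42413 * 3e8 / (2 * 12000000000.0) = 530.2 m/s

530.2 m/s


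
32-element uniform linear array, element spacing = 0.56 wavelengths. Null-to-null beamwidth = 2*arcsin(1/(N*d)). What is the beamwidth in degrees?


1/(N*d) = 1/(32*0.56) = 0.055804
BW = 2*arcsin(0.055804) = 6.4 degrees

6.4 degrees


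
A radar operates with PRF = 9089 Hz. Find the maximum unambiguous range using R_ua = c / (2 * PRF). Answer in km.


R_ua = 3e8 / (2 * 9089) = 16503.5 m = 16.5 km

16.5 km


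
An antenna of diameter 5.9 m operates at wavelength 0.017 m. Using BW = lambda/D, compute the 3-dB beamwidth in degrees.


BW_rad = 0.017 / 5.9 = 0.002881
BW_deg = 0.17 degrees

0.17 degrees


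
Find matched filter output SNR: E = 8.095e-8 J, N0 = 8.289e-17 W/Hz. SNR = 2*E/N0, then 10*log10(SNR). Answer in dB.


SNR_lin = 2 * 8.095e-8 / 8.289e-17 = 1.953e9
SNR_dB = 10*log10(1.953e9) = 92.9 dB

92.9 dB


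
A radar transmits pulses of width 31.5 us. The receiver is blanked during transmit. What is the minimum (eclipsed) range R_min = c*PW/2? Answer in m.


R_min = 3e8 * 31.5e-6 / 2 = 4725.0 m

4725.0 m


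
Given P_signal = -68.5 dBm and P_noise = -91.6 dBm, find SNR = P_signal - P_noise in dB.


SNR = -68.5 - (-91.6) = 23.1 dB

23.1 dB


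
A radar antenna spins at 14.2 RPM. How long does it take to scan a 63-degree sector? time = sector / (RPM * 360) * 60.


t = 63 / (14.2 * 360) * 60 = 0.74 s

0.74 s


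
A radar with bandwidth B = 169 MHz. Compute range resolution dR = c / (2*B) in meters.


dR = 3e8 / (2 * 169000000.0) = 0.89 m

0.89 m


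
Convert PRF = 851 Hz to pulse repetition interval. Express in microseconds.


PRI = 1/851 = 0.0011750881 s = 1175.1 us

1175.1 us


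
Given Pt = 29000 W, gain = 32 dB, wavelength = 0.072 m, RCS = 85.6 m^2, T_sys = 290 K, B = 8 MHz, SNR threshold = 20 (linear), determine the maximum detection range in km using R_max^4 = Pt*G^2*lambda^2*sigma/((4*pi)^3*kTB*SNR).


G_lin = 10^(32/10) = 1584.893192
R^4 = 29000 * 1584.893192^2 * 0.072^2 * 85.6 / ((4*pi)^3 * 1.38e-23 * 290 * 8000000.0 * 20)
R^4 = 2.54396e19 m^4
R_max = (2.54396e19)^(1/4) = 71019.5 m = 71.0 km

71.0 km


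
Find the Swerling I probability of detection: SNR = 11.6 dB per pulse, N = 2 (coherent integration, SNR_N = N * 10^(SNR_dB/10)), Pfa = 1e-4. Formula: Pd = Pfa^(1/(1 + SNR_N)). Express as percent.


SNR_lin = 10^(11.6/10) = 14.4544
SNR_N = 2 * 14.4544 = 28.9088
1/(1 + SNR_N) = 1/29.9088 = 0.033435
Pd = (1e-4)^0.033435 = 0.73495
Pd = 73.5%

73.5%


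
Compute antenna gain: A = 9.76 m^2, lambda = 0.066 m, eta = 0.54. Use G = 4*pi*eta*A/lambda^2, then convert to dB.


G_linear = 4*pi*0.54*9.76/0.066^2 = 15204.27
G_dB = 10*log10(15204.27) = 41.8 dB

41.8 dB


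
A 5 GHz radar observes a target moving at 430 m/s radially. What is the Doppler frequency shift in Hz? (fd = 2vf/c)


fd = 2 * 430 * 5000000000.0 / 3e8 = 14333.3 Hz

14333.3 Hz


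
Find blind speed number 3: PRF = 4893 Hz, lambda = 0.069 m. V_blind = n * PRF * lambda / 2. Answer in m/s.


V_blind = 3 * 4893 * 0.069 / 2 = 506.4 m/s

506.4 m/s


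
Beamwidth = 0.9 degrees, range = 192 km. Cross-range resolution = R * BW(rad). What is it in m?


BW_rad = 0.015707963
CR = 192000 * 0.015707963 = 3015.9 m

3015.9 m


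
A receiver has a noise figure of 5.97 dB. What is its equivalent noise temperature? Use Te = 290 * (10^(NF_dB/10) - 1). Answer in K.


NF_lin = 10^(5.97/10) = 3.953666
Te = 290 * (3.953666 - 1) = 856.6 K

856.6 K


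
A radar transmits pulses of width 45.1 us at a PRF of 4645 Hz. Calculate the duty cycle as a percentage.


DC = 45.1e-6 * 4645 * 100 = 20.95%

20.95%


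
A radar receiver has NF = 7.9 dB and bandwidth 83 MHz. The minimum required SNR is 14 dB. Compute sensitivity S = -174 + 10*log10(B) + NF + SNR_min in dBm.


10*log10(83000000.0) = 79.19
S = -174 + 79.19 + 7.9 + 14 = -72.9 dBm

-72.9 dBm


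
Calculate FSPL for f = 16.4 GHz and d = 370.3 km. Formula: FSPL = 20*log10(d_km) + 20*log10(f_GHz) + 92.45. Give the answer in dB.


20*log10(370.3) = 51.37
20*log10(16.4) = 24.3
FSPL = 168.1 dB

168.1 dB


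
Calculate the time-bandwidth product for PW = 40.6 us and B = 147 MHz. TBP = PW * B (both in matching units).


TBP = 40.6 * 147 = 5968.2

5968.2


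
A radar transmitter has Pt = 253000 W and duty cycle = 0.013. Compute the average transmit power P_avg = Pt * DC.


P_avg = 253000 * 0.013 = 3289.0 W

3289.0 W


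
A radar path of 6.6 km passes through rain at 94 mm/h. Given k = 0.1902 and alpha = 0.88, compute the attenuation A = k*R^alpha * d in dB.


gamma = 0.1902 * 94^0.88 = 10.36485 dB/km
A = 10.36485 * 6.6 = 68.41 dB

68.41 dB


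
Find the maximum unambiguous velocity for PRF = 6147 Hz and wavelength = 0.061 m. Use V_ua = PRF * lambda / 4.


V_ua = 6147 * 0.061 / 4 = 93.7 m/s

93.7 m/s


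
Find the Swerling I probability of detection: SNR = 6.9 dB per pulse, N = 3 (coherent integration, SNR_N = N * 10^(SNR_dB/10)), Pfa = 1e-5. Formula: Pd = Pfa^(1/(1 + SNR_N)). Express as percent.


SNR_lin = 10^(6.9/10) = 4.89779
SNR_N = 3 * 4.89779 = 14.69337
1/(1 + SNR_N) = 1/15.69337 = 0.0637212
Pd = (1e-5)^0.0637212 = 0.48017
Pd = 48.0%

48.0%


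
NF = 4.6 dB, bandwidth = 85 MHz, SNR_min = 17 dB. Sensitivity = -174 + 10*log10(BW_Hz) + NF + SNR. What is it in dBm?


10*log10(85000000.0) = 79.29
S = -174 + 79.29 + 4.6 + 17 = -73.1 dBm

-73.1 dBm


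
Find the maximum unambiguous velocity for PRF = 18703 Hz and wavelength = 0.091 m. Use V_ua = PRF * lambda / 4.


V_ua = 18703 * 0.091 / 4 = 425.5 m/s

425.5 m/s


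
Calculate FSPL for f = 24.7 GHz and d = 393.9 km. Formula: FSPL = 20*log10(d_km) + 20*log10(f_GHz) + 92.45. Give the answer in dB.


20*log10(393.9) = 51.91
20*log10(24.7) = 27.85
FSPL = 172.2 dB

172.2 dB


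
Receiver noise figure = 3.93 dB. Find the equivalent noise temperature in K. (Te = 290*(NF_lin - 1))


NF_lin = 10^(3.93/10) = 2.471724
Te = 290 * (2.471724 - 1) = 426.8 K

426.8 K


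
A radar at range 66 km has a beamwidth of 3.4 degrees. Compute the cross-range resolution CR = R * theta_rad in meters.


BW_rad = 0.059341195
CR = 66000 * 0.059341195 = 3916.5 m

3916.5 m


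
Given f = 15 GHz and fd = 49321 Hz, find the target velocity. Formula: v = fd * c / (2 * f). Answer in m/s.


v = 49321 * 3e8 / (2 * 15000000000.0) = 493.2 m/s

493.2 m/s


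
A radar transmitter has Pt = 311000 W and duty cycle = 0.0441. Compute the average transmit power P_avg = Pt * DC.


P_avg = 311000 * 0.0441 = 13715.1 W

13715.1 W


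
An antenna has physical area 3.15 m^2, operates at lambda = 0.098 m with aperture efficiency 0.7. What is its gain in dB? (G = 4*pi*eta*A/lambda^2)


G_linear = 4*pi*0.7*3.15/0.098^2 = 2885.14
G_dB = 10*log10(2885.14) = 34.6 dB

34.6 dB


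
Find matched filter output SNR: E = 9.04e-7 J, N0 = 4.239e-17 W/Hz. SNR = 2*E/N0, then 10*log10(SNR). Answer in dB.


SNR_lin = 2 * 9.04e-7 / 4.239e-17 = 4.265e10
SNR_dB = 10*log10(4.265e10) = 106.3 dB

106.3 dB


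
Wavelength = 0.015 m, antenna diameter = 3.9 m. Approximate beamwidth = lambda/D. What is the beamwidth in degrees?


BW_rad = 0.015 / 3.9 = 0.003846
BW_deg = 0.22 degrees

0.22 degrees


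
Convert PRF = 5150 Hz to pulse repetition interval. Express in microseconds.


PRI = 1/5150 = 0.0001941748 s = 194.2 us

194.2 us


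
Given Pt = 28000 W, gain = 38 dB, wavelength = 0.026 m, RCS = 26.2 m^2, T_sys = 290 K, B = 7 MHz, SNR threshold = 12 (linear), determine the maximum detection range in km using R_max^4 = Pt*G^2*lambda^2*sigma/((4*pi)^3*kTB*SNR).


G_lin = 10^(38/10) = 6309.573445
R^4 = 28000 * 6309.573445^2 * 0.026^2 * 26.2 / ((4*pi)^3 * 1.38e-23 * 290 * 7000000.0 * 12)
R^4 = 2.95951e19 m^4
R_max = (2.95951e19)^(1/4) = 73757.3 m = 73.8 km

73.8 km


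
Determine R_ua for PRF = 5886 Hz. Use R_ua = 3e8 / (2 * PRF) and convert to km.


R_ua = 3e8 / (2 * 5886) = 25484.2 m = 25.5 km

25.5 km


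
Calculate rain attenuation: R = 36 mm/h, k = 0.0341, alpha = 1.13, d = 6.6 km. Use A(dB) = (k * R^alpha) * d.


gamma = 0.0341 * 36^1.13 = 1.956033 dB/km
A = 1.956033 * 6.6 = 12.91 dB

12.91 dB


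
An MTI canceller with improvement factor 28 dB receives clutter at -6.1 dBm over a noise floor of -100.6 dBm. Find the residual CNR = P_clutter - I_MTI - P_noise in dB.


CNR = -6.1 - 28 - (-100.6) = 66.5 dB

66.5 dB


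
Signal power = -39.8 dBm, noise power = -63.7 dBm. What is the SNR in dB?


SNR = -39.8 - (-63.7) = 23.9 dB

23.9 dB


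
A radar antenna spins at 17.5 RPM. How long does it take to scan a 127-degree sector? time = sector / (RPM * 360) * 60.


t = 127 / (17.5 * 360) * 60 = 1.21 s

1.21 s


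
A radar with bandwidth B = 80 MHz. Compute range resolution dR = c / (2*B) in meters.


dR = 3e8 / (2 * 80000000.0) = 1.88 m

1.88 m


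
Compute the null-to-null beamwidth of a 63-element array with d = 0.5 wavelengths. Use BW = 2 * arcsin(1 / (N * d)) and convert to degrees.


1/(N*d) = 1/(63*0.5) = 0.031746
BW = 2*arcsin(0.031746) = 3.6 degrees

3.6 degrees


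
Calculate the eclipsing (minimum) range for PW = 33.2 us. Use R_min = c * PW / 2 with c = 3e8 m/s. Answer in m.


R_min = 3e8 * 33.2e-6 / 2 = 4980.0 m

4980.0 m


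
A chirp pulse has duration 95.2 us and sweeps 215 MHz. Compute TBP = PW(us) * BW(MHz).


TBP = 95.2 * 215 = 20468.0

20468.0


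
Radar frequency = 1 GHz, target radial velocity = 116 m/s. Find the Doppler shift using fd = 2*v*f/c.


fd = 2 * 116 * 1000000000.0 / 3e8 = 773.3 Hz

773.3 Hz


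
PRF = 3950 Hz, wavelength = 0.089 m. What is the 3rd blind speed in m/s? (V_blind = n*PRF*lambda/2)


V_blind = 3 * 3950 * 0.089 / 2 = 527.3 m/s

527.3 m/s


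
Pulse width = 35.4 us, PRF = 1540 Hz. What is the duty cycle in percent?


DC = 35.4e-6 * 1540 * 100 = 5.45%

5.45%


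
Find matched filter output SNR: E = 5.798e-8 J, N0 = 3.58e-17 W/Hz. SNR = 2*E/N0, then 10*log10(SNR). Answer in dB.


SNR_lin = 2 * 5.798e-8 / 3.58e-17 = 3.239e9
SNR_dB = 10*log10(3.239e9) = 95.1 dB

95.1 dB


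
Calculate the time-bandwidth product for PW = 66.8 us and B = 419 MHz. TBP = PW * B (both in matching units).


TBP = 66.8 * 419 = 27989.2

27989.2


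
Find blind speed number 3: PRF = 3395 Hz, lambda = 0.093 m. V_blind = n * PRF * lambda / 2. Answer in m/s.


V_blind = 3 * 3395 * 0.093 / 2 = 473.6 m/s

473.6 m/s


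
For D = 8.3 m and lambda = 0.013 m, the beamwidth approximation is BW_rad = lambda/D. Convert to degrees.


BW_rad = 0.013 / 8.3 = 0.001566
BW_deg = 0.09 degrees

0.09 degrees


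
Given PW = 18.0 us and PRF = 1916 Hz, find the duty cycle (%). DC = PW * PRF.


DC = 18.0e-6 * 1916 * 100 = 3.45%

3.45%


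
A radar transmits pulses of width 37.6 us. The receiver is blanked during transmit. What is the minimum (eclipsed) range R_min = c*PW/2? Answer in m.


R_min = 3e8 * 37.6e-6 / 2 = 5640.0 m

5640.0 m


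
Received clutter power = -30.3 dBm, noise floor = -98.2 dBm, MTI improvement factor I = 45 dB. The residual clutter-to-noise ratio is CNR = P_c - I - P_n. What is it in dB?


CNR = -30.3 - 45 - (-98.2) = 22.9 dB

22.9 dB


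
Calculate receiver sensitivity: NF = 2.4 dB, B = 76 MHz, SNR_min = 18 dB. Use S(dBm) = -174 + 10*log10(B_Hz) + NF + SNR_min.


10*log10(76000000.0) = 78.81
S = -174 + 78.81 + 2.4 + 18 = -74.8 dBm

-74.8 dBm


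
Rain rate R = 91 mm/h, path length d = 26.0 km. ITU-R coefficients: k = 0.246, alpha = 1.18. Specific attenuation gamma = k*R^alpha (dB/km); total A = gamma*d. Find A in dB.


gamma = 0.246 * 91^1.18 = 50.420129 dB/km
A = 50.420129 * 26.0 = 1310.92 dB

1310.92 dB


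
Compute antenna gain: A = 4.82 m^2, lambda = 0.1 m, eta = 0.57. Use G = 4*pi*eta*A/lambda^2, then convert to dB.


G_linear = 4*pi*0.57*4.82/0.1^2 = 3452.48
G_dB = 10*log10(3452.48) = 35.4 dB

35.4 dB


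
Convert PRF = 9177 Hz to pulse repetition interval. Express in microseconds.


PRI = 1/9177 = 0.0001089681 s = 109.0 us

109.0 us


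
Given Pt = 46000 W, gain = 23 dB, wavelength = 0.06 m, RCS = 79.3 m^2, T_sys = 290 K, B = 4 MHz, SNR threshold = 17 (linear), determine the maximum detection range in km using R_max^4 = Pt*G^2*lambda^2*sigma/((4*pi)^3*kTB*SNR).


G_lin = 10^(23/10) = 199.526231
R^4 = 46000 * 199.526231^2 * 0.06^2 * 79.3 / ((4*pi)^3 * 1.38e-23 * 290 * 4000000.0 * 17)
R^4 = 9.68095e17 m^4
R_max = (9.68095e17)^(1/4) = 31367.5 m = 31.4 km

31.4 km


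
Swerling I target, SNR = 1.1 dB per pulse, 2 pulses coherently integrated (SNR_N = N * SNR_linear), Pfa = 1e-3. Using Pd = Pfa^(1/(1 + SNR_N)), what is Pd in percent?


SNR_lin = 10^(1.1/10) = 1.28825
SNR_N = 2 * 1.28825 = 2.5765
1/(1 + SNR_N) = 1/3.5765 = 0.279603
Pd = (1e-3)^0.279603 = 0.14494
Pd = 14.5%

14.5%


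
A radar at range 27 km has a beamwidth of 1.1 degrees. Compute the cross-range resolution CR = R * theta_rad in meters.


BW_rad = 0.019198622
CR = 27000 * 0.019198622 = 518.4 m

518.4 m


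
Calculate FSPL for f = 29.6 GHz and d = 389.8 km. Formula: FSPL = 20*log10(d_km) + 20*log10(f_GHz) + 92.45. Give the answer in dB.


20*log10(389.8) = 51.82
20*log10(29.6) = 29.43
FSPL = 173.7 dB

173.7 dB


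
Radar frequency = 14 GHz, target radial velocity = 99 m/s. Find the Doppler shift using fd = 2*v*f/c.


fd = 2 * 99 * 14000000000.0 / 3e8 = 9240.0 Hz

9240.0 Hz


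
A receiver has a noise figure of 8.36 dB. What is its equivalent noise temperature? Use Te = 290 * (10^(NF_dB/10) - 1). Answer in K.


NF_lin = 10^(8.36/10) = 6.854882
Te = 290 * (6.854882 - 1) = 1697.9 K

1697.9 K


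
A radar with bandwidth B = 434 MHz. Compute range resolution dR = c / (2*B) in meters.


dR = 3e8 / (2 * 434000000.0) = 0.35 m

0.35 m


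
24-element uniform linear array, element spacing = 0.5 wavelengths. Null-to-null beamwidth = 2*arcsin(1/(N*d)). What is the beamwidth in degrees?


1/(N*d) = 1/(24*0.5) = 0.083333
BW = 2*arcsin(0.083333) = 9.6 degrees

9.6 degrees


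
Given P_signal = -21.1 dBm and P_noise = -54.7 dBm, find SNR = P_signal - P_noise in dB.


SNR = -21.1 - (-54.7) = 33.6 dB

33.6 dB


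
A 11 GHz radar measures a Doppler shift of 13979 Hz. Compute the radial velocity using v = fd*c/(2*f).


v = 13979 * 3e8 / (2 * 11000000000.0) = 190.6 m/s

190.6 m/s


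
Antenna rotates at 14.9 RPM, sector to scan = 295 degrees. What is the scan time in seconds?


t = 295 / (14.9 * 360) * 60 = 3.3 s

3.3 s


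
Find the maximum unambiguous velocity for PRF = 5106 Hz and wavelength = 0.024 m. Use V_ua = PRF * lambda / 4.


V_ua = 5106 * 0.024 / 4 = 30.6 m/s

30.6 m/s


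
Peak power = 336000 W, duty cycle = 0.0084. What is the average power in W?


P_avg = 336000 * 0.0084 = 2822.4 W

2822.4 W


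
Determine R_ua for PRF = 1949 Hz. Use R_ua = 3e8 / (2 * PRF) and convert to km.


R_ua = 3e8 / (2 * 1949) = 76962.5 m = 77.0 km

77.0 km


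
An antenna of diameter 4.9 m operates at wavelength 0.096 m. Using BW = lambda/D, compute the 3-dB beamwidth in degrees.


BW_rad = 0.096 / 4.9 = 0.019592
BW_deg = 1.12 degrees

1.12 degrees


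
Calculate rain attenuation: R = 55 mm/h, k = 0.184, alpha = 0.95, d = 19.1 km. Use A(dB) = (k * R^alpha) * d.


gamma = 0.184 * 55^0.95 = 8.282518 dB/km
A = 8.282518 * 19.1 = 158.2 dB

158.2 dB


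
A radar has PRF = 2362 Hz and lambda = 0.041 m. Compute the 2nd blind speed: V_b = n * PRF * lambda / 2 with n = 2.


V_blind = 2 * 2362 * 0.041 / 2 = 96.8 m/s

96.8 m/s


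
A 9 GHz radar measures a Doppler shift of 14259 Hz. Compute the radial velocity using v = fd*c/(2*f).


v = 14259 * 3e8 / (2 * 9000000000.0) = 237.7 m/s

237.7 m/s
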